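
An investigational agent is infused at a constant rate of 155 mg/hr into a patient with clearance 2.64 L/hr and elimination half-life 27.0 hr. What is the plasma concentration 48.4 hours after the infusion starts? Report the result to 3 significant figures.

41.8 mg/L

Css = rate / CL = 155 / 2.64 = 58.71 mg/L
k = ln 2 / 27.0 = 0.02567 hr⁻¹
C(t) = Css (1 − e^(−kt)) = 58.71 × (1 − e^(−1.243)) = 58.71 × 0.7113 ≈ 41.8 mg/L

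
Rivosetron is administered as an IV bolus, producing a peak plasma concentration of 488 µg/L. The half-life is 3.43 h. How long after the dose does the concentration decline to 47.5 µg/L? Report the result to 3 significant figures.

k = ln 2 / 3.43 = 0.2021 h⁻¹
C(t) = C₀ e^(−kt)  ⇒  t = ln(C₀/C) / k
t = ln(488/47.5) / 0.2021 = 2.330 / 0.2021 ≈ 11.5 hours

11.5 hours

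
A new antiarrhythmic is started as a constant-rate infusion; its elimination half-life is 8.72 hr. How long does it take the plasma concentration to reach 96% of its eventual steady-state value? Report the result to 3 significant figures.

k = ln 2 / 8.72 = 0.07949 hr⁻¹
f = 1 − e^(−kt)  ⇒  t = −ln(1 − f) / k
t = −ln(1 − 0.96) / 0.07949 = 3.219 / 0.07949 ≈ 40.5 hours

40.5 hours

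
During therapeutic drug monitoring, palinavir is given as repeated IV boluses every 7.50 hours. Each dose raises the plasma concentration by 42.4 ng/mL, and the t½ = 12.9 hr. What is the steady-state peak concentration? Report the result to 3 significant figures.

k = ln 2 / 12.9 = 0.05373 hr⁻¹
Fraction remaining after one interval: e^(−kτ) = e^(−0.05373 × 7.50) = 0.6683
R = 1 / (1 − 0.6683) = 3.015
Css,max = 42.4 × 3.015 ≈ 128 ng/mL

128 ng/mL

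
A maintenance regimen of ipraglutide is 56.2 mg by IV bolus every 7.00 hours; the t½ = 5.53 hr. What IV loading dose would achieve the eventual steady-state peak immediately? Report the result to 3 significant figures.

96.2 mg

k = ln 2 / 5.53 = 0.1253 hr⁻¹
Accumulation ratio R = 1 / (1 − e^(−kτ)) = 1 / (1 − e^(−0.1253×7.00)) = 1 / (1 − 0.4159) = 1.712
Loading dose = maintenance dose × R = 56.2 × 1.712 ≈ 96.2 mg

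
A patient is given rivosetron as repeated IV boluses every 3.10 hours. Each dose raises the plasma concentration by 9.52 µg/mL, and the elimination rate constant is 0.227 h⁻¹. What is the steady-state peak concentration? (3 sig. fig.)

Fraction remaining after one interval: e^(−kτ) = e^(−0.2270 × 3.10) = 0.4948
R = 1 / (1 − 0.4948) = 1.979
Css,max = 9.52 × 1.979 ≈ 18.8 µg/mL

18.8 µg/mL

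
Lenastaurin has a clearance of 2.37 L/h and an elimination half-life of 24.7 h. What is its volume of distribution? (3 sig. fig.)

84.5 L

k = ln 2 / t½ = ln 2 / 24.7 = 0.02806 h⁻¹
V = CL / k = 2.37 / 0.02806 ≈ 84.5 L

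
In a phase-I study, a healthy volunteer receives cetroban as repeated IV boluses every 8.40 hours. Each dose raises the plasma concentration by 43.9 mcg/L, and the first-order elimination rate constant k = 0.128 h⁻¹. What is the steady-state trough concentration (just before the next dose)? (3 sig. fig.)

Fraction remaining after one interval: e^(−kτ) = e^(−0.1280 × 8.40) = 0.3412
R = 1 / (1 − 0.3412) = 1.518
Css,max = 43.9 × 1.518 = 66.64 mcg/L
Css,min = Css,max × e^(−kτ) = 66.64 × 0.3412 ≈ 22.7 mcg/L

22.7 mcg/L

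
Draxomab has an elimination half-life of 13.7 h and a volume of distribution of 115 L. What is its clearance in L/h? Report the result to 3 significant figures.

k = ln 2 / t½ = ln 2 / 13.7 = 0.05059 h⁻¹
CL = k · V = 0.05059 × 115 ≈ 5.82 L/h

5.82 L/h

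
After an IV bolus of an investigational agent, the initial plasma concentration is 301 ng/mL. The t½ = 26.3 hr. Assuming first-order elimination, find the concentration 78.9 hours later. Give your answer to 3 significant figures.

37.6 ng/mL

k = ln 2 / 26.3 = 0.02636 hr⁻¹
C(t) = C₀ e^(−kt) = 301 × e^(−0.02636 × 78.9) = 301 × e^(−2.079) = 301 × 0.1250 ≈ 37.6 ng/mL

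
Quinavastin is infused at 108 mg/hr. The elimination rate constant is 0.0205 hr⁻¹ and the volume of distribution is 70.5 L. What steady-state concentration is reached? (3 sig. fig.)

74.7 mg/L

CL = k · V = 0.0205 × 70.5 = 1.445 L/hr
Css = rate / CL = 108 / 1.445 ≈ 74.7 mg/L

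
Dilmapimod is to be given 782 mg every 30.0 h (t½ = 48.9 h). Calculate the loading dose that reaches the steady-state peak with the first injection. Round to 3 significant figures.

2260 mg

k = ln 2 / 48.9 = 0.01417 h⁻¹
Accumulation ratio R = 1 / (1 − e^(−kτ)) = 1 / (1 − e^(−0.01417×30.0)) = 1 / (1 − 0.6536) = 2.887
Loading dose = maintenance dose × R = 782 × 2.887 ≈ 2260 mg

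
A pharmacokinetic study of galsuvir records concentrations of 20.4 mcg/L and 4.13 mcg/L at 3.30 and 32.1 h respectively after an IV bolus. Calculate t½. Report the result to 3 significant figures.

k = ln(C₁/C₂) / (t₂ − t₁) = ln(20.4/4.13) / (32.1 − 3.30)
  = 1.597 / 28.80 = 0.05546 h⁻¹
t½ = ln 2 / k = ln 2 / 0.05546 ≈ 12.5 hours

12.5 hours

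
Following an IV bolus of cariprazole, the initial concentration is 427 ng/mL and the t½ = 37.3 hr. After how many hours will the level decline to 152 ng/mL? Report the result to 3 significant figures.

55.6 hours

k = ln 2 / 37.3 = 0.01858 hr⁻¹
C(t) = C₀ e^(−kt)  ⇒  t = ln(C₀/C) / k
t = ln(427/152) / 0.01858 = 1.033 / 0.01858 ≈ 55.6 hours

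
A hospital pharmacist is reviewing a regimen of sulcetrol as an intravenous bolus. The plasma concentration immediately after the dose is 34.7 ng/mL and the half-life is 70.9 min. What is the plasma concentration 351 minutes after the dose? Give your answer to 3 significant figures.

1.12 ng/mL

k = ln 2 / 70.9 = 0.009776 min⁻¹
C(t) = C₀ e^(−kt) = 34.7 × e^(−0.009776 × 351) = 34.7 × e^(−3.432) = 34.7 × 0.03234 ≈ 1.12 ng/mL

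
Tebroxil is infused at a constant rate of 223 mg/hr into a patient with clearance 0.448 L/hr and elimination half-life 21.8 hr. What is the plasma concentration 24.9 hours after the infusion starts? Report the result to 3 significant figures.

Css = rate / CL = 223 / 0.448 = 497.8 mg/L
k = ln 2 / 21.8 = 0.03180 hr⁻¹
C(t) = Css (1 − e^(−kt)) = 497.8 × (1 − e^(−0.7917)) = 497.8 × 0.5469 ≈ 272 mg/L

272 mg/L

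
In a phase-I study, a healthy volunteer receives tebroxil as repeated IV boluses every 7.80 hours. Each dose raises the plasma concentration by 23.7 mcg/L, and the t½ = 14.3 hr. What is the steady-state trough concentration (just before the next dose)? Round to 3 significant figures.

51.6 mcg/L

k = ln 2 / 14.3 = 0.04847 hr⁻¹
Fraction remaining after one interval: e^(−kτ) = e^(−0.04847 × 7.80) = 0.6852
R = 1 / (1 − 0.6852) = 3.176
Css,max = 23.7 × 3.176 = 75.28 mcg/L
Css,min = Css,max × e^(−kτ) = 75.28 × 0.6852 ≈ 51.6 mcg/L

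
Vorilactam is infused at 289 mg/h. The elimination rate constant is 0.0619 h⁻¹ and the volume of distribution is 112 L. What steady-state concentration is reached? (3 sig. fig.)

CL = k · V = 0.0619 × 112 = 6.933 L/h
Css = rate / CL = 289 / 6.933 ≈ 41.7 mg/L

41.7 mg/L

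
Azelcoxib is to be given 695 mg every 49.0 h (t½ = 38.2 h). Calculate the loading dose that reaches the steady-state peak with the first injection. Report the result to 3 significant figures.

1180 mg

k = ln 2 / 38.2 = 0.01815 h⁻¹
Accumulation ratio R = 1 / (1 − e^(−kτ)) = 1 / (1 − e^(−0.01815×49.0)) = 1 / (1 − 0.4110) = 1.698
Loading dose = maintenance dose × R = 695 × 1.698 ≈ 1180 mg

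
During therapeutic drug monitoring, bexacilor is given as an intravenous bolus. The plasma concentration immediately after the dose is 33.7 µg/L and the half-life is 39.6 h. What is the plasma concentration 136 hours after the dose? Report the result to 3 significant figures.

3.12 µg/L

k = ln 2 / 39.6 = 0.01750 h⁻¹
136 h is 3.434 half-lives, so C = 33.7 × (1/2)^3.434 = 33.7 × 0.09250 ≈ 3.12 µg/L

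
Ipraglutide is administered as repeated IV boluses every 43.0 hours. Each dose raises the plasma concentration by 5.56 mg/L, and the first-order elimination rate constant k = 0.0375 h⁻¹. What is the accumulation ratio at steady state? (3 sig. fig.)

1.25

Fraction remaining after one interval: e^(−kτ) = e^(−0.03750 × 43.0) = 0.1994
R = 1 / (1 − 0.1994) = 1 / 0.8006 ≈ 1.25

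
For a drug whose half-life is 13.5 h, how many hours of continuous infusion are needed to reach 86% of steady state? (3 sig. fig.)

k = ln 2 / 13.5 = 0.05134 h⁻¹
f = 1 − e^(−kt)  ⇒  t = −ln(1 − f) / k
t = −ln(1 − 0.86) / 0.05134 = 1.966 / 0.05134 ≈ 38.3 hours

38.3 hours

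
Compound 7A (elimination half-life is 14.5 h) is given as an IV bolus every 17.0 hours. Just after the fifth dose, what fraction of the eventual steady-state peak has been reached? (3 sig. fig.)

0.983

k = ln 2 / 14.5 = 0.04780 h⁻¹
f_n = 1 − e^(−nkτ) = 1 − e^(−5 × 0.04780 × 17.0) = 1 − e^(−4.063) = 1 − 0.01719 ≈ 0.983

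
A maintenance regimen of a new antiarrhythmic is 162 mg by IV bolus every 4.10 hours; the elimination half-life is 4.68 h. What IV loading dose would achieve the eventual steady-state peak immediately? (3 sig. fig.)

356 mg

k = ln 2 / 4.68 = 0.1481 h⁻¹
Accumulation ratio R = 1 / (1 − e^(−kτ)) = 1 / (1 − e^(−0.1481×4.10)) = 1 / (1 − 0.5449) = 2.197
Loading dose = maintenance dose × R = 162 × 2.197 ≈ 356 mg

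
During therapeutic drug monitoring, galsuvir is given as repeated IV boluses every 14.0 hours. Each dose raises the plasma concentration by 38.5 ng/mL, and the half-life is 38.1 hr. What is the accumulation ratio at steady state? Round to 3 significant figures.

4.45

k = ln 2 / 38.1 = 0.01819 hr⁻¹
Fraction remaining after one interval: e^(−kτ) = e^(−0.01819 × 14.0) = 0.7751
R = 1 / (1 − 0.7751) = 1 / 0.2249 ≈ 4.45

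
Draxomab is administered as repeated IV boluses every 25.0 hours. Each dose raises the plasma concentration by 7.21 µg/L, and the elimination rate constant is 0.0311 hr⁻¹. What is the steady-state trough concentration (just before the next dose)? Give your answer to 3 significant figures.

Fraction remaining after one interval: e^(−kτ) = e^(−0.03110 × 25.0) = 0.4596
R = 1 / (1 − 0.4596) = 1.850
Css,max = 7.21 × 1.850 = 13.34 µg/L
Css,min = Css,max × e^(−kτ) = 13.34 × 0.4596 ≈ 6.13 µg/L

6.13 µg/L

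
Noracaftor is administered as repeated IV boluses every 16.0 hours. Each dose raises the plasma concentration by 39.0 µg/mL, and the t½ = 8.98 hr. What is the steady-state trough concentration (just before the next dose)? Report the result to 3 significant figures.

16.0 µg/mL

k = ln 2 / 8.98 = 0.07719 hr⁻¹
Fraction remaining after one interval: e^(−kτ) = e^(−0.07719 × 16.0) = 0.2908
R = 1 / (1 − 0.2908) = 1.410
Css,max = 39.0 × 1.410 = 54.99 µg/mL
Css,min = Css,max × e^(−kτ) = 54.99 × 0.2908 ≈ 16.0 µg/mL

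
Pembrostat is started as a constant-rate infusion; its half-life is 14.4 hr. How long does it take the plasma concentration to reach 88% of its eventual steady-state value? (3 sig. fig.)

k = ln 2 / 14.4 = 0.04814 hr⁻¹
f = 1 − e^(−kt)  ⇒  t = −ln(1 − f) / k
t = −ln(1 − 0.88) / 0.04814 = 2.120 / 0.04814 ≈ 44.0 hours

44.0 hours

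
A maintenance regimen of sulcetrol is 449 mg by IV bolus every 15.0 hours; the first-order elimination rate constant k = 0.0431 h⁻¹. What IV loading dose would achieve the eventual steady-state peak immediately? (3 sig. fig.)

943 mg

Accumulation ratio R = 1 / (1 − e^(−kτ)) = 1 / (1 − e^(−0.04310×15.0)) = 1 / (1 − 0.5239) = 2.100
Loading dose = maintenance dose × R = 449 × 2.100 ≈ 943 mg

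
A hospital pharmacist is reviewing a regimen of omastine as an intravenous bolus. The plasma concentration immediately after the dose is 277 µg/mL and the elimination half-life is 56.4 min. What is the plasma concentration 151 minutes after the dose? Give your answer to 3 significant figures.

k = ln 2 / 56.4 = 0.01229 min⁻¹
C(t) = C₀ e^(−kt) = 277 × e^(−0.01229 × 151) = 277 × e^(−1.856) = 277 × 0.1563 ≈ 43.3 µg/mL

43.3 µg/mL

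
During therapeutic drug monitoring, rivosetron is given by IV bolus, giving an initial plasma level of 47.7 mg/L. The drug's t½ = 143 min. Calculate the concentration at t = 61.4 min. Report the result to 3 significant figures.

35.4 mg/L

k = ln 2 / 143 = 0.004847 min⁻¹
C(t) = C₀ e^(−kt) = 47.7 × e^(−0.004847 × 61.4) = 47.7 × e^(−0.2976) = 47.7 × 0.7426 ≈ 35.4 mg/L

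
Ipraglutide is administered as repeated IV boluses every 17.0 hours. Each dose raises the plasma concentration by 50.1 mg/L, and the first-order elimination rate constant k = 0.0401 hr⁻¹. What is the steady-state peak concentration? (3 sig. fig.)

Fraction remaining after one interval: e^(−kτ) = e^(−0.04010 × 17.0) = 0.5058
R = 1 / (1 − 0.5058) = 2.023
Css,max = 50.1 × 2.023 ≈ 101 mg/L

101 mg/L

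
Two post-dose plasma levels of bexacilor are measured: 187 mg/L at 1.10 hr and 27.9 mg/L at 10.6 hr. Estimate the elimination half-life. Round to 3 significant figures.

k = ln(C₁/C₂) / (t₂ − t₁) = ln(187/27.9) / (10.6 − 1.10)
  = 1.902 / 9.500 = 0.2003 hr⁻¹
t½ = ln 2 / k = ln 2 / 0.2003 ≈ 3.46 hours

3.46 hours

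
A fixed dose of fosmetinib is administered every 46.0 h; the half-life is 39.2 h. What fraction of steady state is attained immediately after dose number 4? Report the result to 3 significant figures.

0.961

k = ln 2 / 39.2 = 0.01768 h⁻¹
f_n = 1 − e^(−nkτ) = 1 − e^(−4 × 0.01768 × 46.0) = 1 − e^(−3.254) = 1 − 0.03864 ≈ 0.961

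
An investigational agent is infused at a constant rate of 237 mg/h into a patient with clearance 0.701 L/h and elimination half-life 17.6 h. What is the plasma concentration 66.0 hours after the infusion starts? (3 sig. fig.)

Css = rate / CL = 237 / 0.701 = 338.1 µg/mL
k = ln 2 / 17.6 = 0.03938 h⁻¹
C(t) = Css (1 − e^(−kt)) = 338.1 × (1 − e^(−2.599)) = 338.1 × 0.9257 ≈ 313 µg/mL

313 µg/mL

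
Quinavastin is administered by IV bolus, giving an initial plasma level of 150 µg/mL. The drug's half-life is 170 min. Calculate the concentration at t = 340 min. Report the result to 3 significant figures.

k = ln 2 / 170 = 0.004077 min⁻¹
C(t) = C₀ e^(−kt) = 150 × e^(−0.004077 × 340) = 150 × e^(−1.386) = 150 × 0.2500 ≈ 37.5 µg/mL

37.5 µg/mL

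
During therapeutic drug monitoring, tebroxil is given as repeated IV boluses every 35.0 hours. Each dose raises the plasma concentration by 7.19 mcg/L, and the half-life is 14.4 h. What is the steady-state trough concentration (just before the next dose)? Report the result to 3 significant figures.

1.64 mcg/L

k = ln 2 / 14.4 = 0.04814 h⁻¹
Fraction remaining after one interval: e^(−kτ) = e^(−0.04814 × 35.0) = 0.1855
R = 1 / (1 − 0.1855) = 1.228
Css,max = 7.19 × 1.228 = 8.827 mcg/L
Css,min = Css,max × e^(−kτ) = 8.827 × 0.1855 ≈ 1.64 mcg/L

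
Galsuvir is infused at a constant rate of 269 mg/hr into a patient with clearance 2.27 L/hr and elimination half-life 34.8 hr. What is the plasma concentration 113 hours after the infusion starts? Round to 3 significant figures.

Css = rate / CL = 269 / 2.27 = 118.5 µg/mL
k = ln 2 / 34.8 = 0.01992 hr⁻¹
C(t) = Css (1 − e^(−kt)) = 118.5 × (1 − e^(−2.251)) = 118.5 × 0.8947 ≈ 106 µg/mL

106 µg/mL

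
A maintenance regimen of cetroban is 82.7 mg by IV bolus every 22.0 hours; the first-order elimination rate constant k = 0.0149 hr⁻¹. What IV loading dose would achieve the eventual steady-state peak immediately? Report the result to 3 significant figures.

296 mg

Accumulation ratio R = 1 / (1 − e^(−kτ)) = 1 / (1 − e^(−0.01490×22.0)) = 1 / (1 − 0.7205) = 3.578
Loading dose = maintenance dose × R = 82.7 × 3.578 ≈ 296 mg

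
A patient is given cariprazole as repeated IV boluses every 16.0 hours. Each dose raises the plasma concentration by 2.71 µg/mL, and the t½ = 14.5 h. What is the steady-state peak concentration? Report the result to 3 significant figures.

5.07 µg/mL

k = ln 2 / 14.5 = 0.04780 h⁻¹
Fraction remaining after one interval: e^(−kτ) = e^(−0.04780 × 16.0) = 0.4654
R = 1 / (1 − 0.4654) = 1.871
Css,max = 2.71 × 1.871 ≈ 5.07 µg/mL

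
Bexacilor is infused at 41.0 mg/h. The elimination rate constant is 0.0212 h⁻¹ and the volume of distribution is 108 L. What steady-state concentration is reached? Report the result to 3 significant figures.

CL = k · V = 0.0212 × 108 = 2.290 L/h
Css = rate / CL = 41.0 / 2.290 ≈ 17.9 µg/mL

17.9 µg/mL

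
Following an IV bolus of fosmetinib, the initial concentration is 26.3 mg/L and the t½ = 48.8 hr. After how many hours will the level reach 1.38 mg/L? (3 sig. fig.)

k = ln 2 / 48.8 = 0.01420 hr⁻¹
C(t) = C₀ e^(−kt)  ⇒  t = ln(C₀/C) / k
t = ln(26.3/1.38) / 0.01420 = 2.947 / 0.01420 ≈ 208 hours

208 hours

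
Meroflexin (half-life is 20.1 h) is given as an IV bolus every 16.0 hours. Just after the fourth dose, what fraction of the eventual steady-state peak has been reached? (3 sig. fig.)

0.890

k = ln 2 / 20.1 = 0.03448 h⁻¹
f_n = 1 − e^(−nkτ) = 1 − e^(−4 × 0.03448 × 16.0) = 1 − e^(−2.207) = 1 − 0.1100 ≈ 0.890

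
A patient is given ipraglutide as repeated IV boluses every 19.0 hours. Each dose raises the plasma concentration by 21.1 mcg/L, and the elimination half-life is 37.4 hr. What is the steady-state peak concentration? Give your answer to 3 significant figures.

71.1 mcg/L

k = ln 2 / 37.4 = 0.01853 hr⁻¹
Fraction remaining after one interval: e^(−kτ) = e^(−0.01853 × 19.0) = 0.7032
R = 1 / (1 − 0.7032) = 3.369
Css,max = 21.1 × 3.369 ≈ 71.1 mcg/L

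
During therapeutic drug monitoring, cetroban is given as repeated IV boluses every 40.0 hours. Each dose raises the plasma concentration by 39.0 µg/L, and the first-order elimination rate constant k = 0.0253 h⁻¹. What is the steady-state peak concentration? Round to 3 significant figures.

Fraction remaining after one interval: e^(−kτ) = e^(−0.02530 × 40.0) = 0.3635
R = 1 / (1 − 0.3635) = 1.571
Css,max = 39.0 × 1.571 ≈ 61.3 µg/L

61.3 µg/L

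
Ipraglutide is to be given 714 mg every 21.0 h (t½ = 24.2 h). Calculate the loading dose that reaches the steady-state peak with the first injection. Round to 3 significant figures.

1580 mg

k = ln 2 / 24.2 = 0.02864 h⁻¹
Accumulation ratio R = 1 / (1 − e^(−kτ)) = 1 / (1 − e^(−0.02864×21.0)) = 1 / (1 − 0.5480) = 2.212
Loading dose = maintenance dose × R = 714 × 2.212 ≈ 1580 mg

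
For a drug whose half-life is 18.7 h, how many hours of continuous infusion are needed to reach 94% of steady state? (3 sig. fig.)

75.9 hours

k = ln 2 / 18.7 = 0.03707 h⁻¹
f = 1 − e^(−kt)  ⇒  t = −ln(1 − f) / k
t = −ln(1 − 0.94) / 0.03707 = 2.813 / 0.03707 ≈ 75.9 hours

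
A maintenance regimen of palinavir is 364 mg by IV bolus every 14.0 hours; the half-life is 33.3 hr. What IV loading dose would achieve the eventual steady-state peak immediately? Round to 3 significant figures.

1440 mg

k = ln 2 / 33.3 = 0.02082 hr⁻¹
Accumulation ratio R = 1 / (1 − e^(−kτ)) = 1 / (1 − e^(−0.02082×14.0)) = 1 / (1 − 0.7472) = 3.956
Loading dose = maintenance dose × R = 364 × 3.956 ≈ 1440 mg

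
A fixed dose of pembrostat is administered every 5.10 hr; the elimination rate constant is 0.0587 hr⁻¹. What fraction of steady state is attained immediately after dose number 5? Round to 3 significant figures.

f_n = 1 − e^(−nkτ) = 1 − e^(−5 × 0.05870 × 5.10) = 1 − e^(−1.497) = 1 − 0.2238 ≈ 0.776

0.776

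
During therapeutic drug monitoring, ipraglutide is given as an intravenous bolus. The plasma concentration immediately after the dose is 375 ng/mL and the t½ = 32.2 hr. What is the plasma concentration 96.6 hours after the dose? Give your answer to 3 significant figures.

46.9 ng/mL

k = ln 2 / 32.2 = 0.02153 hr⁻¹
96.6 hr is 3.000 half-lives, so C = 375 × (1/2)^3.000 = 375 × 0.1250 ≈ 46.9 ng/mL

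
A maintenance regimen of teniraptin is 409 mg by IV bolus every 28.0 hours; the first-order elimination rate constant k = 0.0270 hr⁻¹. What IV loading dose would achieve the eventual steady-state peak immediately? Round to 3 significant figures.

771 mg

Accumulation ratio R = 1 / (1 − e^(−kτ)) = 1 / (1 − e^(−0.02700×28.0)) = 1 / (1 − 0.4695) = 1.885
Loading dose = maintenance dose × R = 409 × 1.885 ≈ 771 mg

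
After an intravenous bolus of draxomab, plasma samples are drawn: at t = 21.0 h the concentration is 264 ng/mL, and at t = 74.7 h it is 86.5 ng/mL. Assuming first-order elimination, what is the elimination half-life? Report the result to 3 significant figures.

k = ln(C₁/C₂) / (t₂ − t₁) = ln(264/86.5) / (74.7 − 21.0)
  = 1.116 / 53.70 = 0.02078 h⁻¹
t½ = ln 2 / k = ln 2 / 0.02078 ≈ 33.4 hours

33.4 hours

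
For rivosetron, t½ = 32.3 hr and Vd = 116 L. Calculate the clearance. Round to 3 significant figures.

2.49 L/hr

k = ln 2 / t½ = ln 2 / 32.3 = 0.02146 hr⁻¹
CL = k · V = 0.02146 × 116 ≈ 2.49 L/hr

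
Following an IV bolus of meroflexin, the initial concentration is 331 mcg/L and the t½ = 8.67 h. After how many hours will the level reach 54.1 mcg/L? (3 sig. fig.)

22.7 hours

k = ln 2 / 8.67 = 0.07995 h⁻¹
C(t) = C₀ e^(−kt)  ⇒  t = ln(C₀/C) / k
t = ln(331/54.1) / 0.07995 = 1.811 / 0.07995 ≈ 22.7 hours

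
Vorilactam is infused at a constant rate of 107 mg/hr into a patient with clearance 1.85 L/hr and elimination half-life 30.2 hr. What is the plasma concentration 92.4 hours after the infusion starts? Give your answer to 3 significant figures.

50.9 mg/L

Css = rate / CL = 107 / 1.85 = 57.84 mg/L
k = ln 2 / 30.2 = 0.02295 hr⁻¹
C(t) = Css (1 − e^(−kt)) = 57.84 × (1 − e^(−2.121)) = 57.84 × 0.8801 ≈ 50.9 mg/L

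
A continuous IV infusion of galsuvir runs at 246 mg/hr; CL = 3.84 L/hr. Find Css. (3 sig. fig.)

Css = infusion rate / CL = 246 / 3.84 ≈ 64.1 µg/mL

64.1 µg/mL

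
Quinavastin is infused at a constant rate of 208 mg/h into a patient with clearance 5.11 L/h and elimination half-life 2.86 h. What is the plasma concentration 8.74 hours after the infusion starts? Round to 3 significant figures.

Css = rate / CL = 208 / 5.11 = 40.70 µg/mL
k = ln 2 / 2.86 = 0.2424 h⁻¹
C(t) = Css (1 − e^(−kt)) = 40.70 × (1 − e^(−2.118)) = 40.70 × 0.8798 ≈ 35.8 µg/mL

35.8 µg/mL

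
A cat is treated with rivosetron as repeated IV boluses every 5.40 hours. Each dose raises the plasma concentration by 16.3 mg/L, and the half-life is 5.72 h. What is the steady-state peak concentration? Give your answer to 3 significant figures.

k = ln 2 / 5.72 = 0.1212 h⁻¹
Fraction remaining after one interval: e^(−kτ) = e^(−0.1212 × 5.40) = 0.5198
R = 1 / (1 − 0.5198) = 2.082
Css,max = 16.3 × 2.082 ≈ 33.9 mg/L

33.9 mg/L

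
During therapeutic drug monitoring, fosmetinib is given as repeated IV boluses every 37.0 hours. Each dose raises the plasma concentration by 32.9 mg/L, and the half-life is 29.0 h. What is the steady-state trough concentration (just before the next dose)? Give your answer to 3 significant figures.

23.1 mg/L

k = ln 2 / 29.0 = 0.02390 h⁻¹
Fraction remaining after one interval: e^(−kτ) = e^(−0.02390 × 37.0) = 0.4130
R = 1 / (1 − 0.4130) = 1.704
Css,max = 32.9 × 1.704 = 56.05 mg/L
Css,min = Css,max × e^(−kτ) = 56.05 × 0.4130 ≈ 23.1 mg/L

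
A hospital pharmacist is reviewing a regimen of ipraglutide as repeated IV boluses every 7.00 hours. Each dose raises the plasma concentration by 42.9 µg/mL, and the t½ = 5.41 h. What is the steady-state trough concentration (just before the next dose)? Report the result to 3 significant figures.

29.5 µg/mL

k = ln 2 / 5.41 = 0.1281 h⁻¹
Fraction remaining after one interval: e^(−kτ) = e^(−0.1281 × 7.00) = 0.4078
R = 1 / (1 − 0.4078) = 1.689
Css,max = 42.9 × 1.689 = 72.45 µg/mL
Css,min = Css,max × e^(−kτ) = 72.45 × 0.4078 ≈ 29.5 µg/mL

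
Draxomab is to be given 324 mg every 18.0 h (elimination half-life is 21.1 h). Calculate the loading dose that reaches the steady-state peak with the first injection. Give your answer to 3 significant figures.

k = ln 2 / 21.1 = 0.03285 h⁻¹
Accumulation ratio R = 1 / (1 − e^(−kτ)) = 1 / (1 − e^(−0.03285×18.0)) = 1 / (1 − 0.5536) = 2.240
Loading dose = maintenance dose × R = 324 × 2.240 ≈ 726 mg

726 mg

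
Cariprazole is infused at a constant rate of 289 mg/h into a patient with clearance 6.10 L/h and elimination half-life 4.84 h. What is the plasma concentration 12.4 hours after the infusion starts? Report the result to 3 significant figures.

Css = rate / CL = 289 / 6.10 = 47.38 µg/mL
k = ln 2 / 4.84 = 0.1432 h⁻¹
C(t) = Css (1 − e^(−kt)) = 47.38 × (1 − e^(−1.776)) = 47.38 × 0.8307 ≈ 39.4 µg/mL

39.4 µg/mL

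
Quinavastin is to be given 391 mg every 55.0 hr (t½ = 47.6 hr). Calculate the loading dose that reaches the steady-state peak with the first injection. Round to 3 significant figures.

k = ln 2 / 47.6 = 0.01456 hr⁻¹
Accumulation ratio R = 1 / (1 − e^(−kτ)) = 1 / (1 − e^(−0.01456×55.0)) = 1 / (1 − 0.4489) = 1.815
Loading dose = maintenance dose × R = 391 × 1.815 ≈ 710 mg

710 mg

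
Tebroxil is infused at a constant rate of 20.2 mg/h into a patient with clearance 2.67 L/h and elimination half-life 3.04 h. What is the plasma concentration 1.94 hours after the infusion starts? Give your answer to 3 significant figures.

Css = rate / CL = 20.2 / 2.67 = 7.566 µg/mL
k = ln 2 / 3.04 = 0.2280 h⁻¹
C(t) = Css (1 − e^(−kt)) = 7.566 × (1 − e^(−0.4423)) = 7.566 × 0.3575 ≈ 2.70 µg/mL

2.70 µg/mL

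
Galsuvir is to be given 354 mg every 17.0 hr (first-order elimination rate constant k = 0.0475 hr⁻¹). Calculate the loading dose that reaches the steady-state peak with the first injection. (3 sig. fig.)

Accumulation ratio R = 1 / (1 − e^(−kτ)) = 1 / (1 − e^(−0.04750×17.0)) = 1 / (1 − 0.4460) = 1.805
Loading dose = maintenance dose × R = 354 × 1.805 ≈ 639 mg

639 mg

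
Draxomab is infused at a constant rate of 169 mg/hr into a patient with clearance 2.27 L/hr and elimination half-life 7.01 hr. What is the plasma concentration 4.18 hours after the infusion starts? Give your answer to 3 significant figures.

25.2 µg/mL

Css = rate / CL = 169 / 2.27 = 74.45 µg/mL
k = ln 2 / 7.01 = 0.09888 hr⁻¹
C(t) = Css (1 − e^(−kt)) = 74.45 × (1 − e^(−0.4133)) = 74.45 × 0.3385 ≈ 25.2 µg/mL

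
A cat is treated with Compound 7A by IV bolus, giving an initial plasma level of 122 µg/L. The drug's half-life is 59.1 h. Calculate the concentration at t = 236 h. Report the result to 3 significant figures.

k = ln 2 / 59.1 = 0.01173 h⁻¹
236 h is 3.993 half-lives, so C = 122 × (1/2)^3.993 = 122 × 0.06279 ≈ 7.66 µg/L

7.66 µg/L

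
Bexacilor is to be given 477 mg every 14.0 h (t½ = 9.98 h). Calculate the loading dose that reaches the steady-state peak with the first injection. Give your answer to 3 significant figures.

k = ln 2 / 9.98 = 0.06945 h⁻¹
Accumulation ratio R = 1 / (1 − e^(−kτ)) = 1 / (1 − e^(−0.06945×14.0)) = 1 / (1 − 0.3782) = 1.608
Loading dose = maintenance dose × R = 477 × 1.608 ≈ 767 mg

767 mg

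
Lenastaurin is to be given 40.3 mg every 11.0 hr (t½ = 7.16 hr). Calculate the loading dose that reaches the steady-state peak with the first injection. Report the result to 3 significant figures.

61.5 mg

k = ln 2 / 7.16 = 0.09681 hr⁻¹
Accumulation ratio R = 1 / (1 − e^(−kτ)) = 1 / (1 − e^(−0.09681×11.0)) = 1 / (1 − 0.3448) = 1.526
Loading dose = maintenance dose × R = 40.3 × 1.526 ≈ 61.5 mg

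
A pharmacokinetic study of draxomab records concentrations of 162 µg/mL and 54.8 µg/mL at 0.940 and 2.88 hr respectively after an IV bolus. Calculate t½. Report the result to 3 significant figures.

1.24 hours

k = ln(C₁/C₂) / (t₂ − t₁) = ln(162/54.8) / (2.88 − 0.940)
  = 1.084 / 1.940 = 0.5587 hr⁻¹
t½ = ln 2 / k = ln 2 / 0.5587 ≈ 1.24 hours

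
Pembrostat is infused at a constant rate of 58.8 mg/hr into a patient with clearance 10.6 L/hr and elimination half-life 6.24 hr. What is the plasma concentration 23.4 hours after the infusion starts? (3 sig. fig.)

Css = rate / CL = 58.8 / 10.6 = 5.547 mg/L
k = ln 2 / 6.24 = 0.1111 hr⁻¹
C(t) = Css (1 − e^(−kt)) = 5.547 × (1 − e^(−2.599)) = 5.547 × 0.9257 ≈ 5.13 mg/L

5.13 mg/L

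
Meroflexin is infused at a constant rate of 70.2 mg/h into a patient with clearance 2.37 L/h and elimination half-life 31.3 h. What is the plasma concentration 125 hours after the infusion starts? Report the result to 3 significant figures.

Css = rate / CL = 70.2 / 2.37 = 29.62 µg/mL
k = ln 2 / 31.3 = 0.02215 h⁻¹
C(t) = Css (1 − e^(−kt)) = 29.62 × (1 − e^(−2.768)) = 29.62 × 0.9372 ≈ 27.8 µg/mL

27.8 µg/mL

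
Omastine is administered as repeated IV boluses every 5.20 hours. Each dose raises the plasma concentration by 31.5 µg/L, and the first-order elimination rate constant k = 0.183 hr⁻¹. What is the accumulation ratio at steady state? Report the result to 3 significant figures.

Fraction remaining after one interval: e^(−kτ) = e^(−0.1830 × 5.20) = 0.3861
R = 1 / (1 − 0.3861) = 1 / 0.6139 ≈ 1.63

1.63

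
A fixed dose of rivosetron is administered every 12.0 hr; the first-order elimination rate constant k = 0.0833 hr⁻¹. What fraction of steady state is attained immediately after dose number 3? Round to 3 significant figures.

0.950

f_n = 1 − e^(−nkτ) = 1 − e^(−3 × 0.08330 × 12.0) = 1 − e^(−2.999) = 1 − 0.04985 ≈ 0.950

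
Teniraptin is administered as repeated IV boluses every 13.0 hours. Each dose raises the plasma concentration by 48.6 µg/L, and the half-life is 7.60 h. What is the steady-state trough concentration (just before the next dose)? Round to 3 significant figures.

k = ln 2 / 7.60 = 0.09120 h⁻¹
Fraction remaining after one interval: e^(−kτ) = e^(−0.09120 × 13.0) = 0.3055
R = 1 / (1 − 0.3055) = 1.440
Css,max = 48.6 × 1.440 = 69.98 µg/L
Css,min = Css,max × e^(−kτ) = 69.98 × 0.3055 ≈ 21.4 µg/L

21.4 µg/L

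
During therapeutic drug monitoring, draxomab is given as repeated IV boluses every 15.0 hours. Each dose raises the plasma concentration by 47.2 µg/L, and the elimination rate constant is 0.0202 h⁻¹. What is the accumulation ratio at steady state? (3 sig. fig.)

3.83

Fraction remaining after one interval: e^(−kτ) = e^(−0.02020 × 15.0) = 0.7386
R = 1 / (1 − 0.7386) = 1 / 0.2614 ≈ 3.83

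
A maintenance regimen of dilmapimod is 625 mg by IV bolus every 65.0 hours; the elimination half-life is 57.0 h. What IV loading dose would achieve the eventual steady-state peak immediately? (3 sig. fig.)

1140 mg

k = ln 2 / 57.0 = 0.01216 h⁻¹
Accumulation ratio R = 1 / (1 − e^(−kτ)) = 1 / (1 − e^(−0.01216×65.0)) = 1 / (1 − 0.4536) = 1.830
Loading dose = maintenance dose × R = 625 × 1.830 ≈ 1140 mg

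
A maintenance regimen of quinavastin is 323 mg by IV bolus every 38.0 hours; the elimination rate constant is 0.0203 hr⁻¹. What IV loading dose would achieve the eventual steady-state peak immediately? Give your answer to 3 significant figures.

601 mg

Accumulation ratio R = 1 / (1 − e^(−kτ)) = 1 / (1 − e^(−0.02030×38.0)) = 1 / (1 − 0.4624) = 1.860
Loading dose = maintenance dose × R = 323 × 1.860 ≈ 601 mg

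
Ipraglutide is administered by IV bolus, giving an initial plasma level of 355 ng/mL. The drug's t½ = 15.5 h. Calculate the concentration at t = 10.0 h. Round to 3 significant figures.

k = ln 2 / 15.5 = 0.04472 h⁻¹
10.0 h is 0.6452 half-lives, so C = 355 × (1/2)^0.6452 = 355 × 0.6394 ≈ 227 ng/mL

227 ng/mL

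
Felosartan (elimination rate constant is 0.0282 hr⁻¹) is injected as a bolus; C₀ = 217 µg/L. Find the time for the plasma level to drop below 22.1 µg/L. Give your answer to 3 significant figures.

C(t) = C₀ e^(−kt)  ⇒  t = ln(C₀/C) / k
t = ln(217/22.1) / 0.02820 = 2.284 / 0.02820 ≈ 81.0 hours

81.0 hours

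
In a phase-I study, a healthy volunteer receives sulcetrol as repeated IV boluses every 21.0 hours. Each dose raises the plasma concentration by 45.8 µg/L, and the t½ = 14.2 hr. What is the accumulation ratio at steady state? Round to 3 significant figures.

1.56

k = ln 2 / 14.2 = 0.04881 hr⁻¹
Fraction remaining after one interval: e^(−kτ) = e^(−0.04881 × 21.0) = 0.3588
R = 1 / (1 − 0.3588) = 1 / 0.6412 ≈ 1.56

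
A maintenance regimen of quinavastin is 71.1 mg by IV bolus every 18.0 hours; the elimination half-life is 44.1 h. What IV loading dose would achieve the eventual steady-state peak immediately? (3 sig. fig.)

289 mg

k = ln 2 / 44.1 = 0.01572 h⁻¹
Accumulation ratio R = 1 / (1 − e^(−kτ)) = 1 / (1 − e^(−0.01572×18.0)) = 1 / (1 − 0.7536) = 4.058
Loading dose = maintenance dose × R = 71.1 × 4.058 ≈ 289 mg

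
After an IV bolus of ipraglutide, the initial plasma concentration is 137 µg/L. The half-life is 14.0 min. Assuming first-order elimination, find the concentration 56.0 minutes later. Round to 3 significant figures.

8.56 µg/L

k = ln 2 / 14.0 = 0.04951 min⁻¹
C(t) = C₀ e^(−kt) = 137 × e^(−0.04951 × 56.0) = 137 × e^(−2.773) = 137 × 0.06250 ≈ 8.56 µg/L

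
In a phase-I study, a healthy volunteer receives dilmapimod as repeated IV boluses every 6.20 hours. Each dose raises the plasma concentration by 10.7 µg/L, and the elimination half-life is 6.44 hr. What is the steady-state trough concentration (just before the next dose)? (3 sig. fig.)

11.3 µg/L

k = ln 2 / 6.44 = 0.1076 hr⁻¹
Fraction remaining after one interval: e^(−kτ) = e^(−0.1076 × 6.20) = 0.5131
R = 1 / (1 − 0.5131) = 2.054
Css,max = 10.7 × 2.054 = 21.98 µg/L
Css,min = Css,max × e^(−kτ) = 21.98 × 0.5131 ≈ 11.3 µg/L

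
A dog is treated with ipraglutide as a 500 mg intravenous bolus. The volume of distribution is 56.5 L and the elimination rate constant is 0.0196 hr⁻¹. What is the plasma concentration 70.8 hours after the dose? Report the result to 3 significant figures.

C₀ = dose / V = 500 / 56.5 = 8.850 mg/L
C(t) = C₀ e^(−kt) = 8.850 × e^(−0.01960 × 70.8) = 8.850 × e^(−1.388) = 8.850 × 0.2497 ≈ 2.21 mg/L

2.21 mg/L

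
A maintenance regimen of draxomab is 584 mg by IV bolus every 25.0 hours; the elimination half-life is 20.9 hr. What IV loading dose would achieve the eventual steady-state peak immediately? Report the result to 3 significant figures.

1040 mg

k = ln 2 / 20.9 = 0.03316 hr⁻¹
Accumulation ratio R = 1 / (1 − e^(−kτ)) = 1 / (1 − e^(−0.03316×25.0)) = 1 / (1 − 0.4364) = 1.774
Loading dose = maintenance dose × R = 584 × 1.774 ≈ 1040 mg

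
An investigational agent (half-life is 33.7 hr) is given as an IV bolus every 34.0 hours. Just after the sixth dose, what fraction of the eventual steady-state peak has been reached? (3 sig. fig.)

k = ln 2 / 33.7 = 0.02057 hr⁻¹
f_n = 1 − e^(−nkτ) = 1 − e^(−6 × 0.02057 × 34.0) = 1 − e^(−4.196) = 1 − 0.01506 ≈ 0.985

0.985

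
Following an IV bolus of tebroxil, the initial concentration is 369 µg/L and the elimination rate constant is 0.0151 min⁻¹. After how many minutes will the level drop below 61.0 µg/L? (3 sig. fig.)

C(t) = C₀ e^(−kt)  ⇒  t = ln(C₀/C) / k
t = ln(369/61.0) / 0.01510 = 1.800 / 0.01510 ≈ 119 minutes

119 minutes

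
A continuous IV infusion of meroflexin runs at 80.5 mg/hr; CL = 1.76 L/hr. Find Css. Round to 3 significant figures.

Css = infusion rate / CL = 80.5 / 1.76 ≈ 45.7 mg/L

45.7 mg/L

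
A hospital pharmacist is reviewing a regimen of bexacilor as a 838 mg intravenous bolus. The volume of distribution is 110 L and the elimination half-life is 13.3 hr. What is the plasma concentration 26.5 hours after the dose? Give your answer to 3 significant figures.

C₀ = dose / V = 838 / 110 = 7.618 mg/L
k = ln 2 / 13.3 = 0.05212 hr⁻¹
C(t) = C₀ e^(−kt) = 7.618 × e^(−0.05212 × 26.5) = 7.618 × e^(−1.381) = 7.618 × 0.2513 ≈ 1.91 mg/L

1.91 mg/L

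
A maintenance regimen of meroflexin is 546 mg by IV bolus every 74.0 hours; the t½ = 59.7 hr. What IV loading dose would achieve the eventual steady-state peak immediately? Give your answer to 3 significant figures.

947 mg

k = ln 2 / 59.7 = 0.01161 hr⁻¹
Accumulation ratio R = 1 / (1 − e^(−kτ)) = 1 / (1 − e^(−0.01161×74.0)) = 1 / (1 − 0.4235) = 1.735
Loading dose = maintenance dose × R = 546 × 1.735 ≈ 947 mg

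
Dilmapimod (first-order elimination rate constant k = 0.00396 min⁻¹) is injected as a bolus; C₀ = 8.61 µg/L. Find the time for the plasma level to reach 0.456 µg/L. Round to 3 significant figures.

742 minutes

C(t) = C₀ e^(−kt)  ⇒  t = ln(C₀/C) / k
t = ln(8.61/0.456) / 0.003960 = 2.938 / 0.003960 ≈ 742 minutes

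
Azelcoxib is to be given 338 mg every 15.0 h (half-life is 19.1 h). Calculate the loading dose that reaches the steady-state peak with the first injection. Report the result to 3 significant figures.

k = ln 2 / 19.1 = 0.03629 h⁻¹
Accumulation ratio R = 1 / (1 − e^(−kτ)) = 1 / (1 − e^(−0.03629×15.0)) = 1 / (1 − 0.5802) = 2.382
Loading dose = maintenance dose × R = 338 × 2.382 ≈ 805 mg

805 mg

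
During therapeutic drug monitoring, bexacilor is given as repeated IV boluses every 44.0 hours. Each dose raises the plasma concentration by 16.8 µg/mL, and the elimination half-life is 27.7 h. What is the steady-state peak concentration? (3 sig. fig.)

k = ln 2 / 27.7 = 0.02502 h⁻¹
Fraction remaining after one interval: e^(−kτ) = e^(−0.02502 × 44.0) = 0.3325
R = 1 / (1 − 0.3325) = 1.498
Css,max = 16.8 × 1.498 ≈ 25.2 µg/mL

25.2 µg/mL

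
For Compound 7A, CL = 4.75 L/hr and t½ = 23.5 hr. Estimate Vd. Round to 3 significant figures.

161 L

k = ln 2 / t½ = ln 2 / 23.5 = 0.02950 hr⁻¹
V = CL / k = 4.75 / 0.02950 ≈ 161 L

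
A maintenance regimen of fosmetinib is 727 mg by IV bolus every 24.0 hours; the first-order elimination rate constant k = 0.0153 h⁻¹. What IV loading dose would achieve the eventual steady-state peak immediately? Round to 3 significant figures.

2370 mg

Accumulation ratio R = 1 / (1 − e^(−kτ)) = 1 / (1 − e^(−0.01530×24.0)) = 1 / (1 − 0.6927) = 3.254
Loading dose = maintenance dose × R = 727 × 3.254 ≈ 2370 mg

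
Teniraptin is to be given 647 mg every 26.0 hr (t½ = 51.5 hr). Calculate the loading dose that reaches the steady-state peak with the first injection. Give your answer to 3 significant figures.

2190 mg

k = ln 2 / 51.5 = 0.01346 hr⁻¹
Accumulation ratio R = 1 / (1 − e^(−kτ)) = 1 / (1 − e^(−0.01346×26.0)) = 1 / (1 − 0.7047) = 3.387
Loading dose = maintenance dose × R = 647 × 3.387 ≈ 2190 mg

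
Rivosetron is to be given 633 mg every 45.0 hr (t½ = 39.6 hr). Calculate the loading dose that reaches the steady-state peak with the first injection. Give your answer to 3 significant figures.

1160 mg

k = ln 2 / 39.6 = 0.01750 hr⁻¹
Accumulation ratio R = 1 / (1 − e^(−kτ)) = 1 / (1 − e^(−0.01750×45.0)) = 1 / (1 − 0.4549) = 1.835
Loading dose = maintenance dose × R = 633 × 1.835 ≈ 1160 mg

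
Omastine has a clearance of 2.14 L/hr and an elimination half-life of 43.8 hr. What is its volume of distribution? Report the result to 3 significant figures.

135 L

k = ln 2 / t½ = ln 2 / 43.8 = 0.01583 hr⁻¹
V = CL / k = 2.14 / 0.01583 ≈ 135 L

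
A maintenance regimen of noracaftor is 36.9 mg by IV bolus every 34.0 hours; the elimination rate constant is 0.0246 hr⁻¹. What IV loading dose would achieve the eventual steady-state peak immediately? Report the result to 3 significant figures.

Accumulation ratio R = 1 / (1 − e^(−kτ)) = 1 / (1 − e^(−0.02460×34.0)) = 1 / (1 − 0.4333) = 1.765
Loading dose = maintenance dose × R = 36.9 × 1.765 ≈ 65.1 mg

65.1 mg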